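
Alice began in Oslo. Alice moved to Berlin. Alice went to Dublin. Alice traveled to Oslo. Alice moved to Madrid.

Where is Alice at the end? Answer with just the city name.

Answer: Madrid

Derivation:
Tracking Alice's location:
Start: Alice is in Oslo.
After move 1: Oslo -> Berlin. Alice is in Berlin.
After move 2: Berlin -> Dublin. Alice is in Dublin.
After move 3: Dublin -> Oslo. Alice is in Oslo.
After move 4: Oslo -> Madrid. Alice is in Madrid.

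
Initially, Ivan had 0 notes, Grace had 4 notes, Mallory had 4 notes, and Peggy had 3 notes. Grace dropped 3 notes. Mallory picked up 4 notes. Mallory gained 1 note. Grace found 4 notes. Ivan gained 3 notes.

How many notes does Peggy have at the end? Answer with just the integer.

Answer: 3

Derivation:
Tracking counts step by step:
Start: Ivan=0, Grace=4, Mallory=4, Peggy=3
Event 1 (Grace -3): Grace: 4 -> 1. State: Ivan=0, Grace=1, Mallory=4, Peggy=3
Event 2 (Mallory +4): Mallory: 4 -> 8. State: Ivan=0, Grace=1, Mallory=8, Peggy=3
Event 3 (Mallory +1): Mallory: 8 -> 9. State: Ivan=0, Grace=1, Mallory=9, Peggy=3
Event 4 (Grace +4): Grace: 1 -> 5. State: Ivan=0, Grace=5, Mallory=9, Peggy=3
Event 5 (Ivan +3): Ivan: 0 -> 3. State: Ivan=3, Grace=5, Mallory=9, Peggy=3

Peggy's final count: 3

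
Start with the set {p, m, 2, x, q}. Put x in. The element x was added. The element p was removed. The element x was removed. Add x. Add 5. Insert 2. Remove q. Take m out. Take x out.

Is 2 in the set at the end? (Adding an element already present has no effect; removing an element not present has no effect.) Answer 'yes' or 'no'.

Answer: yes

Derivation:
Tracking the set through each operation:
Start: {2, m, p, q, x}
Event 1 (add x): already present, no change. Set: {2, m, p, q, x}
Event 2 (add x): already present, no change. Set: {2, m, p, q, x}
Event 3 (remove p): removed. Set: {2, m, q, x}
Event 4 (remove x): removed. Set: {2, m, q}
Event 5 (add x): added. Set: {2, m, q, x}
Event 6 (add 5): added. Set: {2, 5, m, q, x}
Event 7 (add 2): already present, no change. Set: {2, 5, m, q, x}
Event 8 (remove q): removed. Set: {2, 5, m, x}
Event 9 (remove m): removed. Set: {2, 5, x}
Event 10 (remove x): removed. Set: {2, 5}

Final set: {2, 5} (size 2)
2 is in the final set.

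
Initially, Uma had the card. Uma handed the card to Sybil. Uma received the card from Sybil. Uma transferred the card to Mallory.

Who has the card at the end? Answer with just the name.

Answer: Mallory

Derivation:
Tracking the card through each event:
Start: Uma has the card.
After event 1: Sybil has the card.
After event 2: Uma has the card.
After event 3: Mallory has the card.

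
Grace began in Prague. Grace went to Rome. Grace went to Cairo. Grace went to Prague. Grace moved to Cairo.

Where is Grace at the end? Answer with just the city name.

Tracking Grace's location:
Start: Grace is in Prague.
After move 1: Prague -> Rome. Grace is in Rome.
After move 2: Rome -> Cairo. Grace is in Cairo.
After move 3: Cairo -> Prague. Grace is in Prague.
After move 4: Prague -> Cairo. Grace is in Cairo.

Answer: Cairo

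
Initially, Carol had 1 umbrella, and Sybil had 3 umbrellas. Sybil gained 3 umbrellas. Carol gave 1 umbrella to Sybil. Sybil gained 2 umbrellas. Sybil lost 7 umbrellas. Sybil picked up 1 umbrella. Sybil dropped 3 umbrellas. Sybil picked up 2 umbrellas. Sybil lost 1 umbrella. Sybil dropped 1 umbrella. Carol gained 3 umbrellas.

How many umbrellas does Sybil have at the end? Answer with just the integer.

Tracking counts step by step:
Start: Carol=1, Sybil=3
Event 1 (Sybil +3): Sybil: 3 -> 6. State: Carol=1, Sybil=6
Event 2 (Carol -> Sybil, 1): Carol: 1 -> 0, Sybil: 6 -> 7. State: Carol=0, Sybil=7
Event 3 (Sybil +2): Sybil: 7 -> 9. State: Carol=0, Sybil=9
Event 4 (Sybil -7): Sybil: 9 -> 2. State: Carol=0, Sybil=2
Event 5 (Sybil +1): Sybil: 2 -> 3. State: Carol=0, Sybil=3
Event 6 (Sybil -3): Sybil: 3 -> 0. State: Carol=0, Sybil=0
Event 7 (Sybil +2): Sybil: 0 -> 2. State: Carol=0, Sybil=2
Event 8 (Sybil -1): Sybil: 2 -> 1. State: Carol=0, Sybil=1
Event 9 (Sybil -1): Sybil: 1 -> 0. State: Carol=0, Sybil=0
Event 10 (Carol +3): Carol: 0 -> 3. State: Carol=3, Sybil=0

Sybil's final count: 0

Answer: 0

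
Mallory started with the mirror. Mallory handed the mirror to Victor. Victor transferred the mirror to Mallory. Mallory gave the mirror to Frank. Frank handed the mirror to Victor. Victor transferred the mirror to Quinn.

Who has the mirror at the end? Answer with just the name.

Answer: Quinn

Derivation:
Tracking the mirror through each event:
Start: Mallory has the mirror.
After event 1: Victor has the mirror.
After event 2: Mallory has the mirror.
After event 3: Frank has the mirror.
After event 4: Victor has the mirror.
After event 5: Quinn has the mirror.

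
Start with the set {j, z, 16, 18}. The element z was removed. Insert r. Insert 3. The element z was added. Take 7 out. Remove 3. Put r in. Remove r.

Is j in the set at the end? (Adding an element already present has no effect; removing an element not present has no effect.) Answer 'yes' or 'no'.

Answer: yes

Derivation:
Tracking the set through each operation:
Start: {16, 18, j, z}
Event 1 (remove z): removed. Set: {16, 18, j}
Event 2 (add r): added. Set: {16, 18, j, r}
Event 3 (add 3): added. Set: {16, 18, 3, j, r}
Event 4 (add z): added. Set: {16, 18, 3, j, r, z}
Event 5 (remove 7): not present, no change. Set: {16, 18, 3, j, r, z}
Event 6 (remove 3): removed. Set: {16, 18, j, r, z}
Event 7 (add r): already present, no change. Set: {16, 18, j, r, z}
Event 8 (remove r): removed. Set: {16, 18, j, z}

Final set: {16, 18, j, z} (size 4)
j is in the final set.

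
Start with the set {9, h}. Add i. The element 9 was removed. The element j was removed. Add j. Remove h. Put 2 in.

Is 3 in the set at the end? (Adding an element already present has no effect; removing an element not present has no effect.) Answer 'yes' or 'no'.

Answer: no

Derivation:
Tracking the set through each operation:
Start: {9, h}
Event 1 (add i): added. Set: {9, h, i}
Event 2 (remove 9): removed. Set: {h, i}
Event 3 (remove j): not present, no change. Set: {h, i}
Event 4 (add j): added. Set: {h, i, j}
Event 5 (remove h): removed. Set: {i, j}
Event 6 (add 2): added. Set: {2, i, j}

Final set: {2, i, j} (size 3)
3 is NOT in the final set.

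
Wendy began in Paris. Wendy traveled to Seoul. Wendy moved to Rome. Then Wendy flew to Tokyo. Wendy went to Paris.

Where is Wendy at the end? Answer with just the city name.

Answer: Paris

Derivation:
Tracking Wendy's location:
Start: Wendy is in Paris.
After move 1: Paris -> Seoul. Wendy is in Seoul.
After move 2: Seoul -> Rome. Wendy is in Rome.
After move 3: Rome -> Tokyo. Wendy is in Tokyo.
After move 4: Tokyo -> Paris. Wendy is in Paris.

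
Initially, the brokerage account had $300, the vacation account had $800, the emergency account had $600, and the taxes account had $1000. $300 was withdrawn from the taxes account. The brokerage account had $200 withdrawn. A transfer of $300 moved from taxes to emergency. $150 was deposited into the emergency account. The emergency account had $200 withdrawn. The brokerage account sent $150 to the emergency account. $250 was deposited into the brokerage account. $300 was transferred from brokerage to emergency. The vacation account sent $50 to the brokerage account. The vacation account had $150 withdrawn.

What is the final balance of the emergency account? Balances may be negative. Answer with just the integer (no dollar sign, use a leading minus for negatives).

Answer: 1300

Derivation:
Tracking account balances step by step:
Start: brokerage=300, vacation=800, emergency=600, taxes=1000
Event 1 (withdraw 300 from taxes): taxes: 1000 - 300 = 700. Balances: brokerage=300, vacation=800, emergency=600, taxes=700
Event 2 (withdraw 200 from brokerage): brokerage: 300 - 200 = 100. Balances: brokerage=100, vacation=800, emergency=600, taxes=700
Event 3 (transfer 300 taxes -> emergency): taxes: 700 - 300 = 400, emergency: 600 + 300 = 900. Balances: brokerage=100, vacation=800, emergency=900, taxes=400
Event 4 (deposit 150 to emergency): emergency: 900 + 150 = 1050. Balances: brokerage=100, vacation=800, emergency=1050, taxes=400
Event 5 (withdraw 200 from emergency): emergency: 1050 - 200 = 850. Balances: brokerage=100, vacation=800, emergency=850, taxes=400
Event 6 (transfer 150 brokerage -> emergency): brokerage: 100 - 150 = -50, emergency: 850 + 150 = 1000. Balances: brokerage=-50, vacation=800, emergency=1000, taxes=400
Event 7 (deposit 250 to brokerage): brokerage: -50 + 250 = 200. Balances: brokerage=200, vacation=800, emergency=1000, taxes=400
Event 8 (transfer 300 brokerage -> emergency): brokerage: 200 - 300 = -100, emergency: 1000 + 300 = 1300. Balances: brokerage=-100, vacation=800, emergency=1300, taxes=400
Event 9 (transfer 50 vacation -> brokerage): vacation: 800 - 50 = 750, brokerage: -100 + 50 = -50. Balances: brokerage=-50, vacation=750, emergency=1300, taxes=400
Event 10 (withdraw 150 from vacation): vacation: 750 - 150 = 600. Balances: brokerage=-50, vacation=600, emergency=1300, taxes=400

Final balance of emergency: 1300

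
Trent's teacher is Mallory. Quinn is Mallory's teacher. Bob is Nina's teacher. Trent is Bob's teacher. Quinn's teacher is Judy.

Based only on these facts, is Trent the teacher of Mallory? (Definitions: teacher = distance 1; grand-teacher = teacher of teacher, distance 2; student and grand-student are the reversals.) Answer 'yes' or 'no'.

Reconstructing the teacher chain from the given facts:
  Judy -> Quinn -> Mallory -> Trent -> Bob -> Nina
(each arrow means 'teacher of the next')
Positions in the chain (0 = top):
  position of Judy: 0
  position of Quinn: 1
  position of Mallory: 2
  position of Trent: 3
  position of Bob: 4
  position of Nina: 5

Trent is at position 3, Mallory is at position 2; signed distance (j - i) = -1.
'teacher' requires j - i = 1. Actual distance is -1, so the relation does NOT hold.

Answer: no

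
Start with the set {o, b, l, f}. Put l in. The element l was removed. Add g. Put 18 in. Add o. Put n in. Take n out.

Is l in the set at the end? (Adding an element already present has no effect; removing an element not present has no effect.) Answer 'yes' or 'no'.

Tracking the set through each operation:
Start: {b, f, l, o}
Event 1 (add l): already present, no change. Set: {b, f, l, o}
Event 2 (remove l): removed. Set: {b, f, o}
Event 3 (add g): added. Set: {b, f, g, o}
Event 4 (add 18): added. Set: {18, b, f, g, o}
Event 5 (add o): already present, no change. Set: {18, b, f, g, o}
Event 6 (add n): added. Set: {18, b, f, g, n, o}
Event 7 (remove n): removed. Set: {18, b, f, g, o}

Final set: {18, b, f, g, o} (size 5)
l is NOT in the final set.

Answer: no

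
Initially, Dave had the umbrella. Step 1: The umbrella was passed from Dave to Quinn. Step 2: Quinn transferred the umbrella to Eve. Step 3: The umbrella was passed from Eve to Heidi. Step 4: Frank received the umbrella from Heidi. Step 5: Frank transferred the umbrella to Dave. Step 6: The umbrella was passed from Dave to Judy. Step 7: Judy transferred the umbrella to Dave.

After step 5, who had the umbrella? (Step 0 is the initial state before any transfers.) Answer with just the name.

Answer: Dave

Derivation:
Tracking the umbrella holder through step 5:
After step 0 (start): Dave
After step 1: Quinn
After step 2: Eve
After step 3: Heidi
After step 4: Frank
After step 5: Dave

At step 5, the holder is Dave.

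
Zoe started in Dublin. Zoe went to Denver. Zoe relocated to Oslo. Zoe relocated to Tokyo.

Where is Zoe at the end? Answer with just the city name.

Answer: Tokyo

Derivation:
Tracking Zoe's location:
Start: Zoe is in Dublin.
After move 1: Dublin -> Denver. Zoe is in Denver.
After move 2: Denver -> Oslo. Zoe is in Oslo.
After move 3: Oslo -> Tokyo. Zoe is in Tokyo.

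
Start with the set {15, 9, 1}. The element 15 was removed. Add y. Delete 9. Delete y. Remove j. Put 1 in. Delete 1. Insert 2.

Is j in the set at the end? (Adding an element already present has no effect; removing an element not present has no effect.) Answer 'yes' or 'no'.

Tracking the set through each operation:
Start: {1, 15, 9}
Event 1 (remove 15): removed. Set: {1, 9}
Event 2 (add y): added. Set: {1, 9, y}
Event 3 (remove 9): removed. Set: {1, y}
Event 4 (remove y): removed. Set: {1}
Event 5 (remove j): not present, no change. Set: {1}
Event 6 (add 1): already present, no change. Set: {1}
Event 7 (remove 1): removed. Set: {}
Event 8 (add 2): added. Set: {2}

Final set: {2} (size 1)
j is NOT in the final set.

Answer: no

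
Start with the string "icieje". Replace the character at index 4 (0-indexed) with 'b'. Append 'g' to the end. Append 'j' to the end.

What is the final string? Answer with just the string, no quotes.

Answer: iciebegj

Derivation:
Applying each edit step by step:
Start: "icieje"
Op 1 (replace idx 4: 'j' -> 'b'): "icieje" -> "iciebe"
Op 2 (append 'g'): "iciebe" -> "iciebeg"
Op 3 (append 'j'): "iciebeg" -> "iciebegj"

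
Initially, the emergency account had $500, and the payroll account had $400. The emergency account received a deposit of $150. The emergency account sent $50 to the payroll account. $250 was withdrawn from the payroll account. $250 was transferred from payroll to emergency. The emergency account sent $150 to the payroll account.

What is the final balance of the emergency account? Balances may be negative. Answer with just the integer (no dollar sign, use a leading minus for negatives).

Tracking account balances step by step:
Start: emergency=500, payroll=400
Event 1 (deposit 150 to emergency): emergency: 500 + 150 = 650. Balances: emergency=650, payroll=400
Event 2 (transfer 50 emergency -> payroll): emergency: 650 - 50 = 600, payroll: 400 + 50 = 450. Balances: emergency=600, payroll=450
Event 3 (withdraw 250 from payroll): payroll: 450 - 250 = 200. Balances: emergency=600, payroll=200
Event 4 (transfer 250 payroll -> emergency): payroll: 200 - 250 = -50, emergency: 600 + 250 = 850. Balances: emergency=850, payroll=-50
Event 5 (transfer 150 emergency -> payroll): emergency: 850 - 150 = 700, payroll: -50 + 150 = 100. Balances: emergency=700, payroll=100

Final balance of emergency: 700

Answer: 700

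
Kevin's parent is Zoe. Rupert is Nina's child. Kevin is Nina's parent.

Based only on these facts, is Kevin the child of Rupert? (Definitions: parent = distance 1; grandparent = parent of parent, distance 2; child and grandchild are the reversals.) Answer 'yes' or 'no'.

Reconstructing the parent chain from the given facts:
  Zoe -> Kevin -> Nina -> Rupert
(each arrow means 'parent of the next')
Positions in the chain (0 = top):
  position of Zoe: 0
  position of Kevin: 1
  position of Nina: 2
  position of Rupert: 3

Kevin is at position 1, Rupert is at position 3; signed distance (j - i) = 2.
'child' requires j - i = -1. Actual distance is 2, so the relation does NOT hold.

Answer: no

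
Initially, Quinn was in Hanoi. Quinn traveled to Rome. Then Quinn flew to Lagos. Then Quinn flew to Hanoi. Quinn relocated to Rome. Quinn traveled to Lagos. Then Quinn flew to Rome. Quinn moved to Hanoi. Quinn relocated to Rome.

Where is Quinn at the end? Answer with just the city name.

Answer: Rome

Derivation:
Tracking Quinn's location:
Start: Quinn is in Hanoi.
After move 1: Hanoi -> Rome. Quinn is in Rome.
After move 2: Rome -> Lagos. Quinn is in Lagos.
After move 3: Lagos -> Hanoi. Quinn is in Hanoi.
After move 4: Hanoi -> Rome. Quinn is in Rome.
After move 5: Rome -> Lagos. Quinn is in Lagos.
After move 6: Lagos -> Rome. Quinn is in Rome.
After move 7: Rome -> Hanoi. Quinn is in Hanoi.
After move 8: Hanoi -> Rome. Quinn is in Rome.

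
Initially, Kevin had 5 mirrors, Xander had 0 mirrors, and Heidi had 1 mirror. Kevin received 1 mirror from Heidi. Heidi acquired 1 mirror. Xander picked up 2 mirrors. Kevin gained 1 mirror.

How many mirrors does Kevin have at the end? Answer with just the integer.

Tracking counts step by step:
Start: Kevin=5, Xander=0, Heidi=1
Event 1 (Heidi -> Kevin, 1): Heidi: 1 -> 0, Kevin: 5 -> 6. State: Kevin=6, Xander=0, Heidi=0
Event 2 (Heidi +1): Heidi: 0 -> 1. State: Kevin=6, Xander=0, Heidi=1
Event 3 (Xander +2): Xander: 0 -> 2. State: Kevin=6, Xander=2, Heidi=1
Event 4 (Kevin +1): Kevin: 6 -> 7. State: Kevin=7, Xander=2, Heidi=1

Kevin's final count: 7

Answer: 7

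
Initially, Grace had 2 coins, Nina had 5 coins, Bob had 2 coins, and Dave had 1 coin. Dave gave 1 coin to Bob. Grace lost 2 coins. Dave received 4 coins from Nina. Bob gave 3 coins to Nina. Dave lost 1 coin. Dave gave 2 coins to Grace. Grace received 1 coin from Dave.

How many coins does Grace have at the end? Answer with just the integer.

Tracking counts step by step:
Start: Grace=2, Nina=5, Bob=2, Dave=1
Event 1 (Dave -> Bob, 1): Dave: 1 -> 0, Bob: 2 -> 3. State: Grace=2, Nina=5, Bob=3, Dave=0
Event 2 (Grace -2): Grace: 2 -> 0. State: Grace=0, Nina=5, Bob=3, Dave=0
Event 3 (Nina -> Dave, 4): Nina: 5 -> 1, Dave: 0 -> 4. State: Grace=0, Nina=1, Bob=3, Dave=4
Event 4 (Bob -> Nina, 3): Bob: 3 -> 0, Nina: 1 -> 4. State: Grace=0, Nina=4, Bob=0, Dave=4
Event 5 (Dave -1): Dave: 4 -> 3. State: Grace=0, Nina=4, Bob=0, Dave=3
Event 6 (Dave -> Grace, 2): Dave: 3 -> 1, Grace: 0 -> 2. State: Grace=2, Nina=4, Bob=0, Dave=1
Event 7 (Dave -> Grace, 1): Dave: 1 -> 0, Grace: 2 -> 3. State: Grace=3, Nina=4, Bob=0, Dave=0

Grace's final count: 3

Answer: 3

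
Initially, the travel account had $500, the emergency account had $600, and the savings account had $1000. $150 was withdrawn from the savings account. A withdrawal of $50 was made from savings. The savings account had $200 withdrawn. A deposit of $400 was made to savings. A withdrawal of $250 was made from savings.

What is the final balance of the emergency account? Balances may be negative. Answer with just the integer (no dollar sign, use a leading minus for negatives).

Answer: 600

Derivation:
Tracking account balances step by step:
Start: travel=500, emergency=600, savings=1000
Event 1 (withdraw 150 from savings): savings: 1000 - 150 = 850. Balances: travel=500, emergency=600, savings=850
Event 2 (withdraw 50 from savings): savings: 850 - 50 = 800. Balances: travel=500, emergency=600, savings=800
Event 3 (withdraw 200 from savings): savings: 800 - 200 = 600. Balances: travel=500, emergency=600, savings=600
Event 4 (deposit 400 to savings): savings: 600 + 400 = 1000. Balances: travel=500, emergency=600, savings=1000
Event 5 (withdraw 250 from savings): savings: 1000 - 250 = 750. Balances: travel=500, emergency=600, savings=750

Final balance of emergency: 600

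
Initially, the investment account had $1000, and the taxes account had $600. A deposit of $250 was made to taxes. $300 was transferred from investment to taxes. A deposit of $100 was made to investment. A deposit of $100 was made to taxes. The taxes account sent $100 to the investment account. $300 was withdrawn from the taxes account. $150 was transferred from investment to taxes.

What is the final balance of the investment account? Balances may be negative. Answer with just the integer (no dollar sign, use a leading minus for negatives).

Tracking account balances step by step:
Start: investment=1000, taxes=600
Event 1 (deposit 250 to taxes): taxes: 600 + 250 = 850. Balances: investment=1000, taxes=850
Event 2 (transfer 300 investment -> taxes): investment: 1000 - 300 = 700, taxes: 850 + 300 = 1150. Balances: investment=700, taxes=1150
Event 3 (deposit 100 to investment): investment: 700 + 100 = 800. Balances: investment=800, taxes=1150
Event 4 (deposit 100 to taxes): taxes: 1150 + 100 = 1250. Balances: investment=800, taxes=1250
Event 5 (transfer 100 taxes -> investment): taxes: 1250 - 100 = 1150, investment: 800 + 100 = 900. Balances: investment=900, taxes=1150
Event 6 (withdraw 300 from taxes): taxes: 1150 - 300 = 850. Balances: investment=900, taxes=850
Event 7 (transfer 150 investment -> taxes): investment: 900 - 150 = 750, taxes: 850 + 150 = 1000. Balances: investment=750, taxes=1000

Final balance of investment: 750

Answer: 750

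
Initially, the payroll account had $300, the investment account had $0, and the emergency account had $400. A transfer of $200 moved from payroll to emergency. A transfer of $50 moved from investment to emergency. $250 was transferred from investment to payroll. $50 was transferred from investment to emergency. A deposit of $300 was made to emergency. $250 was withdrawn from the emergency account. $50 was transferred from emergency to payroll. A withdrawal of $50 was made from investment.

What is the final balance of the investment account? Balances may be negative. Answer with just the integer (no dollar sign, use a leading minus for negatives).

Tracking account balances step by step:
Start: payroll=300, investment=0, emergency=400
Event 1 (transfer 200 payroll -> emergency): payroll: 300 - 200 = 100, emergency: 400 + 200 = 600. Balances: payroll=100, investment=0, emergency=600
Event 2 (transfer 50 investment -> emergency): investment: 0 - 50 = -50, emergency: 600 + 50 = 650. Balances: payroll=100, investment=-50, emergency=650
Event 3 (transfer 250 investment -> payroll): investment: -50 - 250 = -300, payroll: 100 + 250 = 350. Balances: payroll=350, investment=-300, emergency=650
Event 4 (transfer 50 investment -> emergency): investment: -300 - 50 = -350, emergency: 650 + 50 = 700. Balances: payroll=350, investment=-350, emergency=700
Event 5 (deposit 300 to emergency): emergency: 700 + 300 = 1000. Balances: payroll=350, investment=-350, emergency=1000
Event 6 (withdraw 250 from emergency): emergency: 1000 - 250 = 750. Balances: payroll=350, investment=-350, emergency=750
Event 7 (transfer 50 emergency -> payroll): emergency: 750 - 50 = 700, payroll: 350 + 50 = 400. Balances: payroll=400, investment=-350, emergency=700
Event 8 (withdraw 50 from investment): investment: -350 - 50 = -400. Balances: payroll=400, investment=-400, emergency=700

Final balance of investment: -400

Answer: -400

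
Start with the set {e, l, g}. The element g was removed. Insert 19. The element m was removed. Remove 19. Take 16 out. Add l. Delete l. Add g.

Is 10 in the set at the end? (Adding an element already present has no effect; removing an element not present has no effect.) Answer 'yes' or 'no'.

Tracking the set through each operation:
Start: {e, g, l}
Event 1 (remove g): removed. Set: {e, l}
Event 2 (add 19): added. Set: {19, e, l}
Event 3 (remove m): not present, no change. Set: {19, e, l}
Event 4 (remove 19): removed. Set: {e, l}
Event 5 (remove 16): not present, no change. Set: {e, l}
Event 6 (add l): already present, no change. Set: {e, l}
Event 7 (remove l): removed. Set: {e}
Event 8 (add g): added. Set: {e, g}

Final set: {e, g} (size 2)
10 is NOT in the final set.

Answer: no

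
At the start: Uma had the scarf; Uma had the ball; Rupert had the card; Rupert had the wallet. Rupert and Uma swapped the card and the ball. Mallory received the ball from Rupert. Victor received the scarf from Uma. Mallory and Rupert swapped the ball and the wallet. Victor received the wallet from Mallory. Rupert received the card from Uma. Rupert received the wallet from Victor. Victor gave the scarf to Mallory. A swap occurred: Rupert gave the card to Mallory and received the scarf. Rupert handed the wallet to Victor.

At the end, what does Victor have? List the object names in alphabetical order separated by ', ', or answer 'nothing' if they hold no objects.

Answer: wallet

Derivation:
Tracking all object holders:
Start: scarf:Uma, ball:Uma, card:Rupert, wallet:Rupert
Event 1 (swap card<->ball: now card:Uma, ball:Rupert). State: scarf:Uma, ball:Rupert, card:Uma, wallet:Rupert
Event 2 (give ball: Rupert -> Mallory). State: scarf:Uma, ball:Mallory, card:Uma, wallet:Rupert
Event 3 (give scarf: Uma -> Victor). State: scarf:Victor, ball:Mallory, card:Uma, wallet:Rupert
Event 4 (swap ball<->wallet: now ball:Rupert, wallet:Mallory). State: scarf:Victor, ball:Rupert, card:Uma, wallet:Mallory
Event 5 (give wallet: Mallory -> Victor). State: scarf:Victor, ball:Rupert, card:Uma, wallet:Victor
Event 6 (give card: Uma -> Rupert). State: scarf:Victor, ball:Rupert, card:Rupert, wallet:Victor
Event 7 (give wallet: Victor -> Rupert). State: scarf:Victor, ball:Rupert, card:Rupert, wallet:Rupert
Event 8 (give scarf: Victor -> Mallory). State: scarf:Mallory, ball:Rupert, card:Rupert, wallet:Rupert
Event 9 (swap card<->scarf: now card:Mallory, scarf:Rupert). State: scarf:Rupert, ball:Rupert, card:Mallory, wallet:Rupert
Event 10 (give wallet: Rupert -> Victor). State: scarf:Rupert, ball:Rupert, card:Mallory, wallet:Victor

Final state: scarf:Rupert, ball:Rupert, card:Mallory, wallet:Victor
Victor holds: wallet.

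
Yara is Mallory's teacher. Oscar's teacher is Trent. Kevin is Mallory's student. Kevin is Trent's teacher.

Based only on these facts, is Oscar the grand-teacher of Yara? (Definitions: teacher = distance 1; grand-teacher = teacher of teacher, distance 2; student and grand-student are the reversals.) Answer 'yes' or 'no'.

Reconstructing the teacher chain from the given facts:
  Yara -> Mallory -> Kevin -> Trent -> Oscar
(each arrow means 'teacher of the next')
Positions in the chain (0 = top):
  position of Yara: 0
  position of Mallory: 1
  position of Kevin: 2
  position of Trent: 3
  position of Oscar: 4

Oscar is at position 4, Yara is at position 0; signed distance (j - i) = -4.
'grand-teacher' requires j - i = 2. Actual distance is -4, so the relation does NOT hold.

Answer: no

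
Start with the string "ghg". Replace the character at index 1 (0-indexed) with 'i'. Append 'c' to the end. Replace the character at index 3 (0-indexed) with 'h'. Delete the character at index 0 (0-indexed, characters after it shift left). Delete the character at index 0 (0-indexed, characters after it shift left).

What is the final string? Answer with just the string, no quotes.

Answer: gh

Derivation:
Applying each edit step by step:
Start: "ghg"
Op 1 (replace idx 1: 'h' -> 'i'): "ghg" -> "gig"
Op 2 (append 'c'): "gig" -> "gigc"
Op 3 (replace idx 3: 'c' -> 'h'): "gigc" -> "gigh"
Op 4 (delete idx 0 = 'g'): "gigh" -> "igh"
Op 5 (delete idx 0 = 'i'): "igh" -> "gh"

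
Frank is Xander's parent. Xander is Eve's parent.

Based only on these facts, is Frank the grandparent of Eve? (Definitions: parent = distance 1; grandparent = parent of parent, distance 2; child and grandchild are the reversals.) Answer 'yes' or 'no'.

Answer: yes

Derivation:
Reconstructing the parent chain from the given facts:
  Frank -> Xander -> Eve
(each arrow means 'parent of the next')
Positions in the chain (0 = top):
  position of Frank: 0
  position of Xander: 1
  position of Eve: 2

Frank is at position 0, Eve is at position 2; signed distance (j - i) = 2.
'grandparent' requires j - i = 2. Actual distance is 2, so the relation HOLDS.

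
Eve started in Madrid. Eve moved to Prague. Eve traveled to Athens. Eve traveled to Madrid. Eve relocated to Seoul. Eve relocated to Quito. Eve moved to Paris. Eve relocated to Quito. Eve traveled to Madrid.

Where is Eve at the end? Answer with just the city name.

Tracking Eve's location:
Start: Eve is in Madrid.
After move 1: Madrid -> Prague. Eve is in Prague.
After move 2: Prague -> Athens. Eve is in Athens.
After move 3: Athens -> Madrid. Eve is in Madrid.
After move 4: Madrid -> Seoul. Eve is in Seoul.
After move 5: Seoul -> Quito. Eve is in Quito.
After move 6: Quito -> Paris. Eve is in Paris.
After move 7: Paris -> Quito. Eve is in Quito.
After move 8: Quito -> Madrid. Eve is in Madrid.

Answer: Madrid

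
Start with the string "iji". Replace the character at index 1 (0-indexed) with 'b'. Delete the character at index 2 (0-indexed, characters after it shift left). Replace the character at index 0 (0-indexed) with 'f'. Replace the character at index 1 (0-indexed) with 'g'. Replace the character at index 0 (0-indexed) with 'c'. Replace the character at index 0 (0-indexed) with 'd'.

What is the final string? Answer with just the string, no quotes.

Answer: dg

Derivation:
Applying each edit step by step:
Start: "iji"
Op 1 (replace idx 1: 'j' -> 'b'): "iji" -> "ibi"
Op 2 (delete idx 2 = 'i'): "ibi" -> "ib"
Op 3 (replace idx 0: 'i' -> 'f'): "ib" -> "fb"
Op 4 (replace idx 1: 'b' -> 'g'): "fb" -> "fg"
Op 5 (replace idx 0: 'f' -> 'c'): "fg" -> "cg"
Op 6 (replace idx 0: 'c' -> 'd'): "cg" -> "dg"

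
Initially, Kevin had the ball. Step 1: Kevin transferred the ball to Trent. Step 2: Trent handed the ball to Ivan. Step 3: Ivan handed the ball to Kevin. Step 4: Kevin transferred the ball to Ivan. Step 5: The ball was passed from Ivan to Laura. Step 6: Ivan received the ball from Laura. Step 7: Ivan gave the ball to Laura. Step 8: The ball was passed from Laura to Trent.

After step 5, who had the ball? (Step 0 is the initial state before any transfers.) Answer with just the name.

Tracking the ball holder through step 5:
After step 0 (start): Kevin
After step 1: Trent
After step 2: Ivan
After step 3: Kevin
After step 4: Ivan
After step 5: Laura

At step 5, the holder is Laura.

Answer: Laura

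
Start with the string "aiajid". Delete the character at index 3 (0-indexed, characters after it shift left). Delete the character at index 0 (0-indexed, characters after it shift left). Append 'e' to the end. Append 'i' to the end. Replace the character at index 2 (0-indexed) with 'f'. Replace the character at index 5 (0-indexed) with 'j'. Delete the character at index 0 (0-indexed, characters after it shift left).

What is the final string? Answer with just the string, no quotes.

Applying each edit step by step:
Start: "aiajid"
Op 1 (delete idx 3 = 'j'): "aiajid" -> "aiaid"
Op 2 (delete idx 0 = 'a'): "aiaid" -> "iaid"
Op 3 (append 'e'): "iaid" -> "iaide"
Op 4 (append 'i'): "iaide" -> "iaidei"
Op 5 (replace idx 2: 'i' -> 'f'): "iaidei" -> "iafdei"
Op 6 (replace idx 5: 'i' -> 'j'): "iafdei" -> "iafdej"
Op 7 (delete idx 0 = 'i'): "iafdej" -> "afdej"

Answer: afdej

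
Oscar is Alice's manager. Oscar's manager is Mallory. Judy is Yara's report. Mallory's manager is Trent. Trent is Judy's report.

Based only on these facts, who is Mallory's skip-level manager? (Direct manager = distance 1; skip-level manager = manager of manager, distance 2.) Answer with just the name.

Answer: Judy

Derivation:
Reconstructing the manager chain from the given facts:
  Yara -> Judy -> Trent -> Mallory -> Oscar -> Alice
(each arrow means 'manager of the next')
Positions in the chain (0 = top):
  position of Yara: 0
  position of Judy: 1
  position of Trent: 2
  position of Mallory: 3
  position of Oscar: 4
  position of Alice: 5

Mallory is at position 3; the skip-level manager is 2 steps up the chain, i.e. position 1: Judy.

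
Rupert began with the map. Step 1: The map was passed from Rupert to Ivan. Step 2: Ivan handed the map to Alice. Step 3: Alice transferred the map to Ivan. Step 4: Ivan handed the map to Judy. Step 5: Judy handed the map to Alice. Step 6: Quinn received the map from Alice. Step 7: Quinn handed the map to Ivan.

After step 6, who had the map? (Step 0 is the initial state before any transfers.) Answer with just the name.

Tracking the map holder through step 6:
After step 0 (start): Rupert
After step 1: Ivan
After step 2: Alice
After step 3: Ivan
After step 4: Judy
After step 5: Alice
After step 6: Quinn

At step 6, the holder is Quinn.

Answer: Quinn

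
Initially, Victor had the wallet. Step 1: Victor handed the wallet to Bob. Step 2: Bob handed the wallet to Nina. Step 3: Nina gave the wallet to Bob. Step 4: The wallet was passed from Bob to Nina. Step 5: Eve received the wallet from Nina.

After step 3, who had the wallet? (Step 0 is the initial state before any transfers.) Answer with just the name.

Answer: Bob

Derivation:
Tracking the wallet holder through step 3:
After step 0 (start): Victor
After step 1: Bob
After step 2: Nina
After step 3: Bob

At step 3, the holder is Bob.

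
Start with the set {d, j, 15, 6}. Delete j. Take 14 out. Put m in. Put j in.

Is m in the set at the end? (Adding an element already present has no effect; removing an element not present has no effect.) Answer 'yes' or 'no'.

Answer: yes

Derivation:
Tracking the set through each operation:
Start: {15, 6, d, j}
Event 1 (remove j): removed. Set: {15, 6, d}
Event 2 (remove 14): not present, no change. Set: {15, 6, d}
Event 3 (add m): added. Set: {15, 6, d, m}
Event 4 (add j): added. Set: {15, 6, d, j, m}

Final set: {15, 6, d, j, m} (size 5)
m is in the final set.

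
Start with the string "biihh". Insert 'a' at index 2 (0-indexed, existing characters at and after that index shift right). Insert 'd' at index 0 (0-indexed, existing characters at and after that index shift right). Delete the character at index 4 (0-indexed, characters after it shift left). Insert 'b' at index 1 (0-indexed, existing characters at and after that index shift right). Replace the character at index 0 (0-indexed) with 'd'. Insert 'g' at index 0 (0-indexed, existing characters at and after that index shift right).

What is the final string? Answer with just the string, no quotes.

Answer: gdbbiahh

Derivation:
Applying each edit step by step:
Start: "biihh"
Op 1 (insert 'a' at idx 2): "biihh" -> "biaihh"
Op 2 (insert 'd' at idx 0): "biaihh" -> "dbiaihh"
Op 3 (delete idx 4 = 'i'): "dbiaihh" -> "dbiahh"
Op 4 (insert 'b' at idx 1): "dbiahh" -> "dbbiahh"
Op 5 (replace idx 0: 'd' -> 'd'): "dbbiahh" -> "dbbiahh"
Op 6 (insert 'g' at idx 0): "dbbiahh" -> "gdbbiahh"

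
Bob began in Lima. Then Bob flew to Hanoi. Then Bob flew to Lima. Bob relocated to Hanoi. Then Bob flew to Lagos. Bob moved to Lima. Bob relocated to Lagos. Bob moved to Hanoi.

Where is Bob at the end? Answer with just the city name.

Tracking Bob's location:
Start: Bob is in Lima.
After move 1: Lima -> Hanoi. Bob is in Hanoi.
After move 2: Hanoi -> Lima. Bob is in Lima.
After move 3: Lima -> Hanoi. Bob is in Hanoi.
After move 4: Hanoi -> Lagos. Bob is in Lagos.
After move 5: Lagos -> Lima. Bob is in Lima.
After move 6: Lima -> Lagos. Bob is in Lagos.
After move 7: Lagos -> Hanoi. Bob is in Hanoi.

Answer: Hanoi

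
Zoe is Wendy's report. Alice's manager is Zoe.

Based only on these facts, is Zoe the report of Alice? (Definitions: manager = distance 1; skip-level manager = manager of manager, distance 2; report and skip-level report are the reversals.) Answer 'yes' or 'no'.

Reconstructing the manager chain from the given facts:
  Wendy -> Zoe -> Alice
(each arrow means 'manager of the next')
Positions in the chain (0 = top):
  position of Wendy: 0
  position of Zoe: 1
  position of Alice: 2

Zoe is at position 1, Alice is at position 2; signed distance (j - i) = 1.
'report' requires j - i = -1. Actual distance is 1, so the relation does NOT hold.

Answer: no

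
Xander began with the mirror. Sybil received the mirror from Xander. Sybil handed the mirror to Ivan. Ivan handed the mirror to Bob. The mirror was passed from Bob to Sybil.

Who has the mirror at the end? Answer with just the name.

Tracking the mirror through each event:
Start: Xander has the mirror.
After event 1: Sybil has the mirror.
After event 2: Ivan has the mirror.
After event 3: Bob has the mirror.
After event 4: Sybil has the mirror.

Answer: Sybil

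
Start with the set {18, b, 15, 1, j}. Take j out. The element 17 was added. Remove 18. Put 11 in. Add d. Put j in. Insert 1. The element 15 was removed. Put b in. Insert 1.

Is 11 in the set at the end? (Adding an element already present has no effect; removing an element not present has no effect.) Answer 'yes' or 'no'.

Answer: yes

Derivation:
Tracking the set through each operation:
Start: {1, 15, 18, b, j}
Event 1 (remove j): removed. Set: {1, 15, 18, b}
Event 2 (add 17): added. Set: {1, 15, 17, 18, b}
Event 3 (remove 18): removed. Set: {1, 15, 17, b}
Event 4 (add 11): added. Set: {1, 11, 15, 17, b}
Event 5 (add d): added. Set: {1, 11, 15, 17, b, d}
Event 6 (add j): added. Set: {1, 11, 15, 17, b, d, j}
Event 7 (add 1): already present, no change. Set: {1, 11, 15, 17, b, d, j}
Event 8 (remove 15): removed. Set: {1, 11, 17, b, d, j}
Event 9 (add b): already present, no change. Set: {1, 11, 17, b, d, j}
Event 10 (add 1): already present, no change. Set: {1, 11, 17, b, d, j}

Final set: {1, 11, 17, b, d, j} (size 6)
11 is in the final set.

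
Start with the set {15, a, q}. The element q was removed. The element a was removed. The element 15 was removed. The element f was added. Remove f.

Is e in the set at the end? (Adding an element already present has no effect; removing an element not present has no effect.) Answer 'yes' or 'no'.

Answer: no

Derivation:
Tracking the set through each operation:
Start: {15, a, q}
Event 1 (remove q): removed. Set: {15, a}
Event 2 (remove a): removed. Set: {15}
Event 3 (remove 15): removed. Set: {}
Event 4 (add f): added. Set: {f}
Event 5 (remove f): removed. Set: {}

Final set: {} (size 0)
e is NOT in the final set.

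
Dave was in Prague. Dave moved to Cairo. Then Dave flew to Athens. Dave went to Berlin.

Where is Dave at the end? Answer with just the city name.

Answer: Berlin

Derivation:
Tracking Dave's location:
Start: Dave is in Prague.
After move 1: Prague -> Cairo. Dave is in Cairo.
After move 2: Cairo -> Athens. Dave is in Athens.
After move 3: Athens -> Berlin. Dave is in Berlin.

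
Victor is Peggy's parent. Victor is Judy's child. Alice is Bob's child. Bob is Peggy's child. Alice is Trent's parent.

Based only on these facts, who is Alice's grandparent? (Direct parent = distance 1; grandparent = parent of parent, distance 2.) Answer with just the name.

Reconstructing the parent chain from the given facts:
  Judy -> Victor -> Peggy -> Bob -> Alice -> Trent
(each arrow means 'parent of the next')
Positions in the chain (0 = top):
  position of Judy: 0
  position of Victor: 1
  position of Peggy: 2
  position of Bob: 3
  position of Alice: 4
  position of Trent: 5

Alice is at position 4; the grandparent is 2 steps up the chain, i.e. position 2: Peggy.

Answer: Peggy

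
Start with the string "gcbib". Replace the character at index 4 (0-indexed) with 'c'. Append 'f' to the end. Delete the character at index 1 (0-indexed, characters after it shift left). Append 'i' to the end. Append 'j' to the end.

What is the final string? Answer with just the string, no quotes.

Answer: gbicfij

Derivation:
Applying each edit step by step:
Start: "gcbib"
Op 1 (replace idx 4: 'b' -> 'c'): "gcbib" -> "gcbic"
Op 2 (append 'f'): "gcbic" -> "gcbicf"
Op 3 (delete idx 1 = 'c'): "gcbicf" -> "gbicf"
Op 4 (append 'i'): "gbicf" -> "gbicfi"
Op 5 (append 'j'): "gbicfi" -> "gbicfij"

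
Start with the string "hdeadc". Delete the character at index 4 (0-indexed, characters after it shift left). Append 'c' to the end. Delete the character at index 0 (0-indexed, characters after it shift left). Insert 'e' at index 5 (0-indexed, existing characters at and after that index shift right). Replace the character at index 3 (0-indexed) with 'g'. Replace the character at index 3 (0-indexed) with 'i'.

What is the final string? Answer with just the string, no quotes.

Answer: deaice

Derivation:
Applying each edit step by step:
Start: "hdeadc"
Op 1 (delete idx 4 = 'd'): "hdeadc" -> "hdeac"
Op 2 (append 'c'): "hdeac" -> "hdeacc"
Op 3 (delete idx 0 = 'h'): "hdeacc" -> "deacc"
Op 4 (insert 'e' at idx 5): "deacc" -> "deacce"
Op 5 (replace idx 3: 'c' -> 'g'): "deacce" -> "deagce"
Op 6 (replace idx 3: 'g' -> 'i'): "deagce" -> "deaice"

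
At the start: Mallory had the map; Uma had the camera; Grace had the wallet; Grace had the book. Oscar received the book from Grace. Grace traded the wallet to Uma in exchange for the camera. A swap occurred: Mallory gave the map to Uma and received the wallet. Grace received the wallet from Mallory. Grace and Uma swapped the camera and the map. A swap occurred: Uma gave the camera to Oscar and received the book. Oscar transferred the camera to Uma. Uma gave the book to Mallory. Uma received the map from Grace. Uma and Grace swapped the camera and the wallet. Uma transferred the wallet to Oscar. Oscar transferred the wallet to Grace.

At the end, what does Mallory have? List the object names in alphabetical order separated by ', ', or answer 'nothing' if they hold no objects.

Answer: book

Derivation:
Tracking all object holders:
Start: map:Mallory, camera:Uma, wallet:Grace, book:Grace
Event 1 (give book: Grace -> Oscar). State: map:Mallory, camera:Uma, wallet:Grace, book:Oscar
Event 2 (swap wallet<->camera: now wallet:Uma, camera:Grace). State: map:Mallory, camera:Grace, wallet:Uma, book:Oscar
Event 3 (swap map<->wallet: now map:Uma, wallet:Mallory). State: map:Uma, camera:Grace, wallet:Mallory, book:Oscar
Event 4 (give wallet: Mallory -> Grace). State: map:Uma, camera:Grace, wallet:Grace, book:Oscar
Event 5 (swap camera<->map: now camera:Uma, map:Grace). State: map:Grace, camera:Uma, wallet:Grace, book:Oscar
Event 6 (swap camera<->book: now camera:Oscar, book:Uma). State: map:Grace, camera:Oscar, wallet:Grace, book:Uma
Event 7 (give camera: Oscar -> Uma). State: map:Grace, camera:Uma, wallet:Grace, book:Uma
Event 8 (give book: Uma -> Mallory). State: map:Grace, camera:Uma, wallet:Grace, book:Mallory
Event 9 (give map: Grace -> Uma). State: map:Uma, camera:Uma, wallet:Grace, book:Mallory
Event 10 (swap camera<->wallet: now camera:Grace, wallet:Uma). State: map:Uma, camera:Grace, wallet:Uma, book:Mallory
Event 11 (give wallet: Uma -> Oscar). State: map:Uma, camera:Grace, wallet:Oscar, book:Mallory
Event 12 (give wallet: Oscar -> Grace). State: map:Uma, camera:Grace, wallet:Grace, book:Mallory

Final state: map:Uma, camera:Grace, wallet:Grace, book:Mallory
Mallory holds: book.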